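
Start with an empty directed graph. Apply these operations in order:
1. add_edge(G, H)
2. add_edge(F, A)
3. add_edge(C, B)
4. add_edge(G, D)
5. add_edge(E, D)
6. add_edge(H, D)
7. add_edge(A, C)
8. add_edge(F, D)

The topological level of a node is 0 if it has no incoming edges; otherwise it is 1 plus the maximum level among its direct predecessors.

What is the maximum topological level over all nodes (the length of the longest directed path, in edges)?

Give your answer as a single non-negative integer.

Op 1: add_edge(G, H). Edges now: 1
Op 2: add_edge(F, A). Edges now: 2
Op 3: add_edge(C, B). Edges now: 3
Op 4: add_edge(G, D). Edges now: 4
Op 5: add_edge(E, D). Edges now: 5
Op 6: add_edge(H, D). Edges now: 6
Op 7: add_edge(A, C). Edges now: 7
Op 8: add_edge(F, D). Edges now: 8
Compute levels (Kahn BFS):
  sources (in-degree 0): E, F, G
  process E: level=0
    E->D: in-degree(D)=3, level(D)>=1
  process F: level=0
    F->A: in-degree(A)=0, level(A)=1, enqueue
    F->D: in-degree(D)=2, level(D)>=1
  process G: level=0
    G->D: in-degree(D)=1, level(D)>=1
    G->H: in-degree(H)=0, level(H)=1, enqueue
  process A: level=1
    A->C: in-degree(C)=0, level(C)=2, enqueue
  process H: level=1
    H->D: in-degree(D)=0, level(D)=2, enqueue
  process C: level=2
    C->B: in-degree(B)=0, level(B)=3, enqueue
  process D: level=2
  process B: level=3
All levels: A:1, B:3, C:2, D:2, E:0, F:0, G:0, H:1
max level = 3

Answer: 3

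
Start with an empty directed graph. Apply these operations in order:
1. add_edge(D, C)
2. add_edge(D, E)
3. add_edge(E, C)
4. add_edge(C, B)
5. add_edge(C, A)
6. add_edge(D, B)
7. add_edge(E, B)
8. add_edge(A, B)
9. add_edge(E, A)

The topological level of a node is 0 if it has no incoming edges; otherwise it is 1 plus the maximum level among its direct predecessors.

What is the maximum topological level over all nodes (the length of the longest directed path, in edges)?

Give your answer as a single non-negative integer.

Answer: 4

Derivation:
Op 1: add_edge(D, C). Edges now: 1
Op 2: add_edge(D, E). Edges now: 2
Op 3: add_edge(E, C). Edges now: 3
Op 4: add_edge(C, B). Edges now: 4
Op 5: add_edge(C, A). Edges now: 5
Op 6: add_edge(D, B). Edges now: 6
Op 7: add_edge(E, B). Edges now: 7
Op 8: add_edge(A, B). Edges now: 8
Op 9: add_edge(E, A). Edges now: 9
Compute levels (Kahn BFS):
  sources (in-degree 0): D
  process D: level=0
    D->B: in-degree(B)=3, level(B)>=1
    D->C: in-degree(C)=1, level(C)>=1
    D->E: in-degree(E)=0, level(E)=1, enqueue
  process E: level=1
    E->A: in-degree(A)=1, level(A)>=2
    E->B: in-degree(B)=2, level(B)>=2
    E->C: in-degree(C)=0, level(C)=2, enqueue
  process C: level=2
    C->A: in-degree(A)=0, level(A)=3, enqueue
    C->B: in-degree(B)=1, level(B)>=3
  process A: level=3
    A->B: in-degree(B)=0, level(B)=4, enqueue
  process B: level=4
All levels: A:3, B:4, C:2, D:0, E:1
max level = 4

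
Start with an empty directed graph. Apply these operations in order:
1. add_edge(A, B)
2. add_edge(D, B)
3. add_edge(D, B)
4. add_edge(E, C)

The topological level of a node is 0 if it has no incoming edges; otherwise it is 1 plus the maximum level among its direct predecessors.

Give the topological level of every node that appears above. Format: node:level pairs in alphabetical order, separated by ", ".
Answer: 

Op 1: add_edge(A, B). Edges now: 1
Op 2: add_edge(D, B). Edges now: 2
Op 3: add_edge(D, B) (duplicate, no change). Edges now: 2
Op 4: add_edge(E, C). Edges now: 3
Compute levels (Kahn BFS):
  sources (in-degree 0): A, D, E
  process A: level=0
    A->B: in-degree(B)=1, level(B)>=1
  process D: level=0
    D->B: in-degree(B)=0, level(B)=1, enqueue
  process E: level=0
    E->C: in-degree(C)=0, level(C)=1, enqueue
  process B: level=1
  process C: level=1
All levels: A:0, B:1, C:1, D:0, E:0

Answer: A:0, B:1, C:1, D:0, E:0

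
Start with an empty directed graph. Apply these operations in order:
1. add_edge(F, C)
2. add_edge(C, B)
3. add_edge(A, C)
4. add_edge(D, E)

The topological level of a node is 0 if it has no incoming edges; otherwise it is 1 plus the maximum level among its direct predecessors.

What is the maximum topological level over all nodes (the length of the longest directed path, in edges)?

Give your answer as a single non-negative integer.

Op 1: add_edge(F, C). Edges now: 1
Op 2: add_edge(C, B). Edges now: 2
Op 3: add_edge(A, C). Edges now: 3
Op 4: add_edge(D, E). Edges now: 4
Compute levels (Kahn BFS):
  sources (in-degree 0): A, D, F
  process A: level=0
    A->C: in-degree(C)=1, level(C)>=1
  process D: level=0
    D->E: in-degree(E)=0, level(E)=1, enqueue
  process F: level=0
    F->C: in-degree(C)=0, level(C)=1, enqueue
  process E: level=1
  process C: level=1
    C->B: in-degree(B)=0, level(B)=2, enqueue
  process B: level=2
All levels: A:0, B:2, C:1, D:0, E:1, F:0
max level = 2

Answer: 2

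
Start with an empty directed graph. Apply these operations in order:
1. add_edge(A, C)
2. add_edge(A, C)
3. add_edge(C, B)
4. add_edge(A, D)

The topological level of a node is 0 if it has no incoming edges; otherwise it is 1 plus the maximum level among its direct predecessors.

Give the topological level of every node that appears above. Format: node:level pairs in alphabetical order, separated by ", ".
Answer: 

Answer: A:0, B:2, C:1, D:1

Derivation:
Op 1: add_edge(A, C). Edges now: 1
Op 2: add_edge(A, C) (duplicate, no change). Edges now: 1
Op 3: add_edge(C, B). Edges now: 2
Op 4: add_edge(A, D). Edges now: 3
Compute levels (Kahn BFS):
  sources (in-degree 0): A
  process A: level=0
    A->C: in-degree(C)=0, level(C)=1, enqueue
    A->D: in-degree(D)=0, level(D)=1, enqueue
  process C: level=1
    C->B: in-degree(B)=0, level(B)=2, enqueue
  process D: level=1
  process B: level=2
All levels: A:0, B:2, C:1, D:1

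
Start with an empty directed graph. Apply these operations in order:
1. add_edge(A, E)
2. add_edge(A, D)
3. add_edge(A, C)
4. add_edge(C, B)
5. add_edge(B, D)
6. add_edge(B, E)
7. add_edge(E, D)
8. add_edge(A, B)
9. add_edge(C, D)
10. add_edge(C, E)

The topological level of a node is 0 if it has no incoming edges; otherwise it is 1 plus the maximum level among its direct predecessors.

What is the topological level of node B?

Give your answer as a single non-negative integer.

Op 1: add_edge(A, E). Edges now: 1
Op 2: add_edge(A, D). Edges now: 2
Op 3: add_edge(A, C). Edges now: 3
Op 4: add_edge(C, B). Edges now: 4
Op 5: add_edge(B, D). Edges now: 5
Op 6: add_edge(B, E). Edges now: 6
Op 7: add_edge(E, D). Edges now: 7
Op 8: add_edge(A, B). Edges now: 8
Op 9: add_edge(C, D). Edges now: 9
Op 10: add_edge(C, E). Edges now: 10
Compute levels (Kahn BFS):
  sources (in-degree 0): A
  process A: level=0
    A->B: in-degree(B)=1, level(B)>=1
    A->C: in-degree(C)=0, level(C)=1, enqueue
    A->D: in-degree(D)=3, level(D)>=1
    A->E: in-degree(E)=2, level(E)>=1
  process C: level=1
    C->B: in-degree(B)=0, level(B)=2, enqueue
    C->D: in-degree(D)=2, level(D)>=2
    C->E: in-degree(E)=1, level(E)>=2
  process B: level=2
    B->D: in-degree(D)=1, level(D)>=3
    B->E: in-degree(E)=0, level(E)=3, enqueue
  process E: level=3
    E->D: in-degree(D)=0, level(D)=4, enqueue
  process D: level=4
All levels: A:0, B:2, C:1, D:4, E:3
level(B) = 2

Answer: 2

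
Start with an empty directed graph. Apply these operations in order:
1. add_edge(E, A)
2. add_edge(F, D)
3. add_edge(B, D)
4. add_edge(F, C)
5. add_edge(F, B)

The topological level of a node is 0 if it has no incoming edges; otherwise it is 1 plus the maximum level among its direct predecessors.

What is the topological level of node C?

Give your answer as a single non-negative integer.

Answer: 1

Derivation:
Op 1: add_edge(E, A). Edges now: 1
Op 2: add_edge(F, D). Edges now: 2
Op 3: add_edge(B, D). Edges now: 3
Op 4: add_edge(F, C). Edges now: 4
Op 5: add_edge(F, B). Edges now: 5
Compute levels (Kahn BFS):
  sources (in-degree 0): E, F
  process E: level=0
    E->A: in-degree(A)=0, level(A)=1, enqueue
  process F: level=0
    F->B: in-degree(B)=0, level(B)=1, enqueue
    F->C: in-degree(C)=0, level(C)=1, enqueue
    F->D: in-degree(D)=1, level(D)>=1
  process A: level=1
  process B: level=1
    B->D: in-degree(D)=0, level(D)=2, enqueue
  process C: level=1
  process D: level=2
All levels: A:1, B:1, C:1, D:2, E:0, F:0
level(C) = 1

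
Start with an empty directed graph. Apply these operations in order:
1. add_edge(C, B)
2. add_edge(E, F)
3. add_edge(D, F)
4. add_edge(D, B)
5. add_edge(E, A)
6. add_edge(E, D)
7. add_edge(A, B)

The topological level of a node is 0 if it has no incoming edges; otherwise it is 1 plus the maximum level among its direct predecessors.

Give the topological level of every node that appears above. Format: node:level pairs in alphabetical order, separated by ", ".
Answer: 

Op 1: add_edge(C, B). Edges now: 1
Op 2: add_edge(E, F). Edges now: 2
Op 3: add_edge(D, F). Edges now: 3
Op 4: add_edge(D, B). Edges now: 4
Op 5: add_edge(E, A). Edges now: 5
Op 6: add_edge(E, D). Edges now: 6
Op 7: add_edge(A, B). Edges now: 7
Compute levels (Kahn BFS):
  sources (in-degree 0): C, E
  process C: level=0
    C->B: in-degree(B)=2, level(B)>=1
  process E: level=0
    E->A: in-degree(A)=0, level(A)=1, enqueue
    E->D: in-degree(D)=0, level(D)=1, enqueue
    E->F: in-degree(F)=1, level(F)>=1
  process A: level=1
    A->B: in-degree(B)=1, level(B)>=2
  process D: level=1
    D->B: in-degree(B)=0, level(B)=2, enqueue
    D->F: in-degree(F)=0, level(F)=2, enqueue
  process B: level=2
  process F: level=2
All levels: A:1, B:2, C:0, D:1, E:0, F:2

Answer: A:1, B:2, C:0, D:1, E:0, F:2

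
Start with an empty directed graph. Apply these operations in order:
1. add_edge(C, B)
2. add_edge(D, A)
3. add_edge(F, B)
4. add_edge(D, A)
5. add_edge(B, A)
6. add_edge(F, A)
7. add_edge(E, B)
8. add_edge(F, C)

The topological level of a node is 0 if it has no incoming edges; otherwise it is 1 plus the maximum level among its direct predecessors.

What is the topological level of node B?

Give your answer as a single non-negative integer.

Op 1: add_edge(C, B). Edges now: 1
Op 2: add_edge(D, A). Edges now: 2
Op 3: add_edge(F, B). Edges now: 3
Op 4: add_edge(D, A) (duplicate, no change). Edges now: 3
Op 5: add_edge(B, A). Edges now: 4
Op 6: add_edge(F, A). Edges now: 5
Op 7: add_edge(E, B). Edges now: 6
Op 8: add_edge(F, C). Edges now: 7
Compute levels (Kahn BFS):
  sources (in-degree 0): D, E, F
  process D: level=0
    D->A: in-degree(A)=2, level(A)>=1
  process E: level=0
    E->B: in-degree(B)=2, level(B)>=1
  process F: level=0
    F->A: in-degree(A)=1, level(A)>=1
    F->B: in-degree(B)=1, level(B)>=1
    F->C: in-degree(C)=0, level(C)=1, enqueue
  process C: level=1
    C->B: in-degree(B)=0, level(B)=2, enqueue
  process B: level=2
    B->A: in-degree(A)=0, level(A)=3, enqueue
  process A: level=3
All levels: A:3, B:2, C:1, D:0, E:0, F:0
level(B) = 2

Answer: 2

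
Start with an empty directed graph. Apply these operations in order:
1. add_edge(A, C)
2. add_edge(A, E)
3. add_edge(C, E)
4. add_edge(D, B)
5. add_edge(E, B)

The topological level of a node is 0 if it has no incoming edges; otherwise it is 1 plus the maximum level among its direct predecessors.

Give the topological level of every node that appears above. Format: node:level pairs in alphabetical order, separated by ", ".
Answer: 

Op 1: add_edge(A, C). Edges now: 1
Op 2: add_edge(A, E). Edges now: 2
Op 3: add_edge(C, E). Edges now: 3
Op 4: add_edge(D, B). Edges now: 4
Op 5: add_edge(E, B). Edges now: 5
Compute levels (Kahn BFS):
  sources (in-degree 0): A, D
  process A: level=0
    A->C: in-degree(C)=0, level(C)=1, enqueue
    A->E: in-degree(E)=1, level(E)>=1
  process D: level=0
    D->B: in-degree(B)=1, level(B)>=1
  process C: level=1
    C->E: in-degree(E)=0, level(E)=2, enqueue
  process E: level=2
    E->B: in-degree(B)=0, level(B)=3, enqueue
  process B: level=3
All levels: A:0, B:3, C:1, D:0, E:2

Answer: A:0, B:3, C:1, D:0, E:2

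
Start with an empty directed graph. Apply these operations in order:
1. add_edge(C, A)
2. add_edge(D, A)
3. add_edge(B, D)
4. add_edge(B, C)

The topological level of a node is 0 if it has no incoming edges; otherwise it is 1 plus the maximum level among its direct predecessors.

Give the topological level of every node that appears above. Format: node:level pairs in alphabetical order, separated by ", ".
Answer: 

Answer: A:2, B:0, C:1, D:1

Derivation:
Op 1: add_edge(C, A). Edges now: 1
Op 2: add_edge(D, A). Edges now: 2
Op 3: add_edge(B, D). Edges now: 3
Op 4: add_edge(B, C). Edges now: 4
Compute levels (Kahn BFS):
  sources (in-degree 0): B
  process B: level=0
    B->C: in-degree(C)=0, level(C)=1, enqueue
    B->D: in-degree(D)=0, level(D)=1, enqueue
  process C: level=1
    C->A: in-degree(A)=1, level(A)>=2
  process D: level=1
    D->A: in-degree(A)=0, level(A)=2, enqueue
  process A: level=2
All levels: A:2, B:0, C:1, D:1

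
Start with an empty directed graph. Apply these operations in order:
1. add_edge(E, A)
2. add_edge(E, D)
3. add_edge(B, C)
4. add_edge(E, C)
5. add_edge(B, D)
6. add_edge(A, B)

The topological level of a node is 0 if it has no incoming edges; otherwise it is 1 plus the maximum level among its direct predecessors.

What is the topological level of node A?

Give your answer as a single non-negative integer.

Op 1: add_edge(E, A). Edges now: 1
Op 2: add_edge(E, D). Edges now: 2
Op 3: add_edge(B, C). Edges now: 3
Op 4: add_edge(E, C). Edges now: 4
Op 5: add_edge(B, D). Edges now: 5
Op 6: add_edge(A, B). Edges now: 6
Compute levels (Kahn BFS):
  sources (in-degree 0): E
  process E: level=0
    E->A: in-degree(A)=0, level(A)=1, enqueue
    E->C: in-degree(C)=1, level(C)>=1
    E->D: in-degree(D)=1, level(D)>=1
  process A: level=1
    A->B: in-degree(B)=0, level(B)=2, enqueue
  process B: level=2
    B->C: in-degree(C)=0, level(C)=3, enqueue
    B->D: in-degree(D)=0, level(D)=3, enqueue
  process C: level=3
  process D: level=3
All levels: A:1, B:2, C:3, D:3, E:0
level(A) = 1

Answer: 1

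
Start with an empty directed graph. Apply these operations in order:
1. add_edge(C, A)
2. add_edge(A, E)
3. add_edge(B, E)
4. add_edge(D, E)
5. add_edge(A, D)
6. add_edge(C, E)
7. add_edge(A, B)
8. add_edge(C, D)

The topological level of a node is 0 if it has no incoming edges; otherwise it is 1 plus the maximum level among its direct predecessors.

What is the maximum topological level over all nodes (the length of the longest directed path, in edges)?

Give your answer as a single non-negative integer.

Op 1: add_edge(C, A). Edges now: 1
Op 2: add_edge(A, E). Edges now: 2
Op 3: add_edge(B, E). Edges now: 3
Op 4: add_edge(D, E). Edges now: 4
Op 5: add_edge(A, D). Edges now: 5
Op 6: add_edge(C, E). Edges now: 6
Op 7: add_edge(A, B). Edges now: 7
Op 8: add_edge(C, D). Edges now: 8
Compute levels (Kahn BFS):
  sources (in-degree 0): C
  process C: level=0
    C->A: in-degree(A)=0, level(A)=1, enqueue
    C->D: in-degree(D)=1, level(D)>=1
    C->E: in-degree(E)=3, level(E)>=1
  process A: level=1
    A->B: in-degree(B)=0, level(B)=2, enqueue
    A->D: in-degree(D)=0, level(D)=2, enqueue
    A->E: in-degree(E)=2, level(E)>=2
  process B: level=2
    B->E: in-degree(E)=1, level(E)>=3
  process D: level=2
    D->E: in-degree(E)=0, level(E)=3, enqueue
  process E: level=3
All levels: A:1, B:2, C:0, D:2, E:3
max level = 3

Answer: 3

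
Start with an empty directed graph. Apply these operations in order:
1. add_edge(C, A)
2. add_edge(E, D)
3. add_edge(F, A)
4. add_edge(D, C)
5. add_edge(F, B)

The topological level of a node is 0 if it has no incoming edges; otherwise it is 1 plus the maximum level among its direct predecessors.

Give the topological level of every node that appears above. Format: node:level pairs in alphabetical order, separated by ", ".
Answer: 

Op 1: add_edge(C, A). Edges now: 1
Op 2: add_edge(E, D). Edges now: 2
Op 3: add_edge(F, A). Edges now: 3
Op 4: add_edge(D, C). Edges now: 4
Op 5: add_edge(F, B). Edges now: 5
Compute levels (Kahn BFS):
  sources (in-degree 0): E, F
  process E: level=0
    E->D: in-degree(D)=0, level(D)=1, enqueue
  process F: level=0
    F->A: in-degree(A)=1, level(A)>=1
    F->B: in-degree(B)=0, level(B)=1, enqueue
  process D: level=1
    D->C: in-degree(C)=0, level(C)=2, enqueue
  process B: level=1
  process C: level=2
    C->A: in-degree(A)=0, level(A)=3, enqueue
  process A: level=3
All levels: A:3, B:1, C:2, D:1, E:0, F:0

Answer: A:3, B:1, C:2, D:1, E:0, F:0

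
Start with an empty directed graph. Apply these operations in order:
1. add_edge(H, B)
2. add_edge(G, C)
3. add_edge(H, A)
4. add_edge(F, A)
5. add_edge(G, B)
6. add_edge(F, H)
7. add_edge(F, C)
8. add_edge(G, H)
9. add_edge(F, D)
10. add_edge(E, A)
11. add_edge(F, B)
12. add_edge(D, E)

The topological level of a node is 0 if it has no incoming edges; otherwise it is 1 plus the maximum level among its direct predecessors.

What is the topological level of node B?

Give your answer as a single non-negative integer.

Op 1: add_edge(H, B). Edges now: 1
Op 2: add_edge(G, C). Edges now: 2
Op 3: add_edge(H, A). Edges now: 3
Op 4: add_edge(F, A). Edges now: 4
Op 5: add_edge(G, B). Edges now: 5
Op 6: add_edge(F, H). Edges now: 6
Op 7: add_edge(F, C). Edges now: 7
Op 8: add_edge(G, H). Edges now: 8
Op 9: add_edge(F, D). Edges now: 9
Op 10: add_edge(E, A). Edges now: 10
Op 11: add_edge(F, B). Edges now: 11
Op 12: add_edge(D, E). Edges now: 12
Compute levels (Kahn BFS):
  sources (in-degree 0): F, G
  process F: level=0
    F->A: in-degree(A)=2, level(A)>=1
    F->B: in-degree(B)=2, level(B)>=1
    F->C: in-degree(C)=1, level(C)>=1
    F->D: in-degree(D)=0, level(D)=1, enqueue
    F->H: in-degree(H)=1, level(H)>=1
  process G: level=0
    G->B: in-degree(B)=1, level(B)>=1
    G->C: in-degree(C)=0, level(C)=1, enqueue
    G->H: in-degree(H)=0, level(H)=1, enqueue
  process D: level=1
    D->E: in-degree(E)=0, level(E)=2, enqueue
  process C: level=1
  process H: level=1
    H->A: in-degree(A)=1, level(A)>=2
    H->B: in-degree(B)=0, level(B)=2, enqueue
  process E: level=2
    E->A: in-degree(A)=0, level(A)=3, enqueue
  process B: level=2
  process A: level=3
All levels: A:3, B:2, C:1, D:1, E:2, F:0, G:0, H:1
level(B) = 2

Answer: 2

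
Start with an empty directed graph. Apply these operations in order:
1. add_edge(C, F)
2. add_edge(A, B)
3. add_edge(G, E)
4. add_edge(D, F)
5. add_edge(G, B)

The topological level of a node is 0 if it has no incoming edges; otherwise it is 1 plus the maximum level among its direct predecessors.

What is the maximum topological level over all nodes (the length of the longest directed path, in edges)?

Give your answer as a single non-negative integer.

Answer: 1

Derivation:
Op 1: add_edge(C, F). Edges now: 1
Op 2: add_edge(A, B). Edges now: 2
Op 3: add_edge(G, E). Edges now: 3
Op 4: add_edge(D, F). Edges now: 4
Op 5: add_edge(G, B). Edges now: 5
Compute levels (Kahn BFS):
  sources (in-degree 0): A, C, D, G
  process A: level=0
    A->B: in-degree(B)=1, level(B)>=1
  process C: level=0
    C->F: in-degree(F)=1, level(F)>=1
  process D: level=0
    D->F: in-degree(F)=0, level(F)=1, enqueue
  process G: level=0
    G->B: in-degree(B)=0, level(B)=1, enqueue
    G->E: in-degree(E)=0, level(E)=1, enqueue
  process F: level=1
  process B: level=1
  process E: level=1
All levels: A:0, B:1, C:0, D:0, E:1, F:1, G:0
max level = 1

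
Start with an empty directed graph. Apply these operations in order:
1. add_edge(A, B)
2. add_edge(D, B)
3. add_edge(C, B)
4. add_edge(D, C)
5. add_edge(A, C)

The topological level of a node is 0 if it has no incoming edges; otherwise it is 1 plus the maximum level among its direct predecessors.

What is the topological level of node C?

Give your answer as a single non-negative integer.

Op 1: add_edge(A, B). Edges now: 1
Op 2: add_edge(D, B). Edges now: 2
Op 3: add_edge(C, B). Edges now: 3
Op 4: add_edge(D, C). Edges now: 4
Op 5: add_edge(A, C). Edges now: 5
Compute levels (Kahn BFS):
  sources (in-degree 0): A, D
  process A: level=0
    A->B: in-degree(B)=2, level(B)>=1
    A->C: in-degree(C)=1, level(C)>=1
  process D: level=0
    D->B: in-degree(B)=1, level(B)>=1
    D->C: in-degree(C)=0, level(C)=1, enqueue
  process C: level=1
    C->B: in-degree(B)=0, level(B)=2, enqueue
  process B: level=2
All levels: A:0, B:2, C:1, D:0
level(C) = 1

Answer: 1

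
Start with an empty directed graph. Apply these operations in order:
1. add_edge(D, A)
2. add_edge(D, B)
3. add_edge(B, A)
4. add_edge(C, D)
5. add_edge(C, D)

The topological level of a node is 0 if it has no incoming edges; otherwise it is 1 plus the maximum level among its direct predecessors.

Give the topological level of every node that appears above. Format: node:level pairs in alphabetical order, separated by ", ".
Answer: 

Answer: A:3, B:2, C:0, D:1

Derivation:
Op 1: add_edge(D, A). Edges now: 1
Op 2: add_edge(D, B). Edges now: 2
Op 3: add_edge(B, A). Edges now: 3
Op 4: add_edge(C, D). Edges now: 4
Op 5: add_edge(C, D) (duplicate, no change). Edges now: 4
Compute levels (Kahn BFS):
  sources (in-degree 0): C
  process C: level=0
    C->D: in-degree(D)=0, level(D)=1, enqueue
  process D: level=1
    D->A: in-degree(A)=1, level(A)>=2
    D->B: in-degree(B)=0, level(B)=2, enqueue
  process B: level=2
    B->A: in-degree(A)=0, level(A)=3, enqueue
  process A: level=3
All levels: A:3, B:2, C:0, D:1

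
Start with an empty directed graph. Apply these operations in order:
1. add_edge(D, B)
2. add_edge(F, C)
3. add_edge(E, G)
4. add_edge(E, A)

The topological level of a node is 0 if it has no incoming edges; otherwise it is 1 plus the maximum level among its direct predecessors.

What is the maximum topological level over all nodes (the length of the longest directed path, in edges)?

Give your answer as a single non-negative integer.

Answer: 1

Derivation:
Op 1: add_edge(D, B). Edges now: 1
Op 2: add_edge(F, C). Edges now: 2
Op 3: add_edge(E, G). Edges now: 3
Op 4: add_edge(E, A). Edges now: 4
Compute levels (Kahn BFS):
  sources (in-degree 0): D, E, F
  process D: level=0
    D->B: in-degree(B)=0, level(B)=1, enqueue
  process E: level=0
    E->A: in-degree(A)=0, level(A)=1, enqueue
    E->G: in-degree(G)=0, level(G)=1, enqueue
  process F: level=0
    F->C: in-degree(C)=0, level(C)=1, enqueue
  process B: level=1
  process A: level=1
  process G: level=1
  process C: level=1
All levels: A:1, B:1, C:1, D:0, E:0, F:0, G:1
max level = 1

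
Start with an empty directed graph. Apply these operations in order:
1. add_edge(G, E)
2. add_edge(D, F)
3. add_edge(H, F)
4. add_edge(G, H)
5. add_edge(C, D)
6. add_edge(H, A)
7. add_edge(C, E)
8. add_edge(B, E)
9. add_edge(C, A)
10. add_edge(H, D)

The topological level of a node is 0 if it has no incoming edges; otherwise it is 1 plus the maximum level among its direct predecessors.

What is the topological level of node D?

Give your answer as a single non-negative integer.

Answer: 2

Derivation:
Op 1: add_edge(G, E). Edges now: 1
Op 2: add_edge(D, F). Edges now: 2
Op 3: add_edge(H, F). Edges now: 3
Op 4: add_edge(G, H). Edges now: 4
Op 5: add_edge(C, D). Edges now: 5
Op 6: add_edge(H, A). Edges now: 6
Op 7: add_edge(C, E). Edges now: 7
Op 8: add_edge(B, E). Edges now: 8
Op 9: add_edge(C, A). Edges now: 9
Op 10: add_edge(H, D). Edges now: 10
Compute levels (Kahn BFS):
  sources (in-degree 0): B, C, G
  process B: level=0
    B->E: in-degree(E)=2, level(E)>=1
  process C: level=0
    C->A: in-degree(A)=1, level(A)>=1
    C->D: in-degree(D)=1, level(D)>=1
    C->E: in-degree(E)=1, level(E)>=1
  process G: level=0
    G->E: in-degree(E)=0, level(E)=1, enqueue
    G->H: in-degree(H)=0, level(H)=1, enqueue
  process E: level=1
  process H: level=1
    H->A: in-degree(A)=0, level(A)=2, enqueue
    H->D: in-degree(D)=0, level(D)=2, enqueue
    H->F: in-degree(F)=1, level(F)>=2
  process A: level=2
  process D: level=2
    D->F: in-degree(F)=0, level(F)=3, enqueue
  process F: level=3
All levels: A:2, B:0, C:0, D:2, E:1, F:3, G:0, H:1
level(D) = 2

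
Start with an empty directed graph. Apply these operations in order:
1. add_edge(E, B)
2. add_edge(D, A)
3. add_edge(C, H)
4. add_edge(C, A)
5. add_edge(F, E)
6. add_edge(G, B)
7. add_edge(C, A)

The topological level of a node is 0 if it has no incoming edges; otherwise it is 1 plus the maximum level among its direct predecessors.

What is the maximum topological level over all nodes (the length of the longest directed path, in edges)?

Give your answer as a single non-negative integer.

Answer: 2

Derivation:
Op 1: add_edge(E, B). Edges now: 1
Op 2: add_edge(D, A). Edges now: 2
Op 3: add_edge(C, H). Edges now: 3
Op 4: add_edge(C, A). Edges now: 4
Op 5: add_edge(F, E). Edges now: 5
Op 6: add_edge(G, B). Edges now: 6
Op 7: add_edge(C, A) (duplicate, no change). Edges now: 6
Compute levels (Kahn BFS):
  sources (in-degree 0): C, D, F, G
  process C: level=0
    C->A: in-degree(A)=1, level(A)>=1
    C->H: in-degree(H)=0, level(H)=1, enqueue
  process D: level=0
    D->A: in-degree(A)=0, level(A)=1, enqueue
  process F: level=0
    F->E: in-degree(E)=0, level(E)=1, enqueue
  process G: level=0
    G->B: in-degree(B)=1, level(B)>=1
  process H: level=1
  process A: level=1
  process E: level=1
    E->B: in-degree(B)=0, level(B)=2, enqueue
  process B: level=2
All levels: A:1, B:2, C:0, D:0, E:1, F:0, G:0, H:1
max level = 2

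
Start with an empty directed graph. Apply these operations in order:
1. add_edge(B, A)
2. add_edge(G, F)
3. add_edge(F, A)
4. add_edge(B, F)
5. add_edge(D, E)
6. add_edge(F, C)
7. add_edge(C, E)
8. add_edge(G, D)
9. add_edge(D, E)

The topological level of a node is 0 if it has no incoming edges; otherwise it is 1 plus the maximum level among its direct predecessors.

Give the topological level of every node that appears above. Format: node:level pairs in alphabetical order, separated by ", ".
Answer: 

Answer: A:2, B:0, C:2, D:1, E:3, F:1, G:0

Derivation:
Op 1: add_edge(B, A). Edges now: 1
Op 2: add_edge(G, F). Edges now: 2
Op 3: add_edge(F, A). Edges now: 3
Op 4: add_edge(B, F). Edges now: 4
Op 5: add_edge(D, E). Edges now: 5
Op 6: add_edge(F, C). Edges now: 6
Op 7: add_edge(C, E). Edges now: 7
Op 8: add_edge(G, D). Edges now: 8
Op 9: add_edge(D, E) (duplicate, no change). Edges now: 8
Compute levels (Kahn BFS):
  sources (in-degree 0): B, G
  process B: level=0
    B->A: in-degree(A)=1, level(A)>=1
    B->F: in-degree(F)=1, level(F)>=1
  process G: level=0
    G->D: in-degree(D)=0, level(D)=1, enqueue
    G->F: in-degree(F)=0, level(F)=1, enqueue
  process D: level=1
    D->E: in-degree(E)=1, level(E)>=2
  process F: level=1
    F->A: in-degree(A)=0, level(A)=2, enqueue
    F->C: in-degree(C)=0, level(C)=2, enqueue
  process A: level=2
  process C: level=2
    C->E: in-degree(E)=0, level(E)=3, enqueue
  process E: level=3
All levels: A:2, B:0, C:2, D:1, E:3, F:1, G:0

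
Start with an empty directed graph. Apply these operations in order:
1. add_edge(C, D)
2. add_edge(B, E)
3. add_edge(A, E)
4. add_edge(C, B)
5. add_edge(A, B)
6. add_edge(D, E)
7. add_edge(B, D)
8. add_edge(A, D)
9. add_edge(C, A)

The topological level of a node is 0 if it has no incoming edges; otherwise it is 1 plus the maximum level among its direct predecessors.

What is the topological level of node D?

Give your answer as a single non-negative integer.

Op 1: add_edge(C, D). Edges now: 1
Op 2: add_edge(B, E). Edges now: 2
Op 3: add_edge(A, E). Edges now: 3
Op 4: add_edge(C, B). Edges now: 4
Op 5: add_edge(A, B). Edges now: 5
Op 6: add_edge(D, E). Edges now: 6
Op 7: add_edge(B, D). Edges now: 7
Op 8: add_edge(A, D). Edges now: 8
Op 9: add_edge(C, A). Edges now: 9
Compute levels (Kahn BFS):
  sources (in-degree 0): C
  process C: level=0
    C->A: in-degree(A)=0, level(A)=1, enqueue
    C->B: in-degree(B)=1, level(B)>=1
    C->D: in-degree(D)=2, level(D)>=1
  process A: level=1
    A->B: in-degree(B)=0, level(B)=2, enqueue
    A->D: in-degree(D)=1, level(D)>=2
    A->E: in-degree(E)=2, level(E)>=2
  process B: level=2
    B->D: in-degree(D)=0, level(D)=3, enqueue
    B->E: in-degree(E)=1, level(E)>=3
  process D: level=3
    D->E: in-degree(E)=0, level(E)=4, enqueue
  process E: level=4
All levels: A:1, B:2, C:0, D:3, E:4
level(D) = 3

Answer: 3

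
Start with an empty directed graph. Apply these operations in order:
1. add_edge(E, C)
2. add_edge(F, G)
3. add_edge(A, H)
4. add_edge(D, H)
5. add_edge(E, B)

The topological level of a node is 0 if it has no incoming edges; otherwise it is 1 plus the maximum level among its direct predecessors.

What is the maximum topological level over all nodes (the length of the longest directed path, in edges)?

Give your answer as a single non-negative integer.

Answer: 1

Derivation:
Op 1: add_edge(E, C). Edges now: 1
Op 2: add_edge(F, G). Edges now: 2
Op 3: add_edge(A, H). Edges now: 3
Op 4: add_edge(D, H). Edges now: 4
Op 5: add_edge(E, B). Edges now: 5
Compute levels (Kahn BFS):
  sources (in-degree 0): A, D, E, F
  process A: level=0
    A->H: in-degree(H)=1, level(H)>=1
  process D: level=0
    D->H: in-degree(H)=0, level(H)=1, enqueue
  process E: level=0
    E->B: in-degree(B)=0, level(B)=1, enqueue
    E->C: in-degree(C)=0, level(C)=1, enqueue
  process F: level=0
    F->G: in-degree(G)=0, level(G)=1, enqueue
  process H: level=1
  process B: level=1
  process C: level=1
  process G: level=1
All levels: A:0, B:1, C:1, D:0, E:0, F:0, G:1, H:1
max level = 1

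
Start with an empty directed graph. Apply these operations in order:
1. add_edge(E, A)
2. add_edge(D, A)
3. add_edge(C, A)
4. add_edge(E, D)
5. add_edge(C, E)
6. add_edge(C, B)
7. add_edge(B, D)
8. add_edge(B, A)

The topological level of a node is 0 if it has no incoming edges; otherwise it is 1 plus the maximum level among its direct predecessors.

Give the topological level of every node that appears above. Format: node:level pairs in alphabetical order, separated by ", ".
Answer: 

Answer: A:3, B:1, C:0, D:2, E:1

Derivation:
Op 1: add_edge(E, A). Edges now: 1
Op 2: add_edge(D, A). Edges now: 2
Op 3: add_edge(C, A). Edges now: 3
Op 4: add_edge(E, D). Edges now: 4
Op 5: add_edge(C, E). Edges now: 5
Op 6: add_edge(C, B). Edges now: 6
Op 7: add_edge(B, D). Edges now: 7
Op 8: add_edge(B, A). Edges now: 8
Compute levels (Kahn BFS):
  sources (in-degree 0): C
  process C: level=0
    C->A: in-degree(A)=3, level(A)>=1
    C->B: in-degree(B)=0, level(B)=1, enqueue
    C->E: in-degree(E)=0, level(E)=1, enqueue
  process B: level=1
    B->A: in-degree(A)=2, level(A)>=2
    B->D: in-degree(D)=1, level(D)>=2
  process E: level=1
    E->A: in-degree(A)=1, level(A)>=2
    E->D: in-degree(D)=0, level(D)=2, enqueue
  process D: level=2
    D->A: in-degree(A)=0, level(A)=3, enqueue
  process A: level=3
All levels: A:3, B:1, C:0, D:2, E:1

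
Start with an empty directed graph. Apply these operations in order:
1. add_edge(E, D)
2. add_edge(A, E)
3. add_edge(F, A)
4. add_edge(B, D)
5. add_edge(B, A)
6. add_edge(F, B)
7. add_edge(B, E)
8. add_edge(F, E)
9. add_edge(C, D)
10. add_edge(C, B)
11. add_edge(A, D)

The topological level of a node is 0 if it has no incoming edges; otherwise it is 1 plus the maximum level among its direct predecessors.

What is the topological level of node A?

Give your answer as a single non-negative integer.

Op 1: add_edge(E, D). Edges now: 1
Op 2: add_edge(A, E). Edges now: 2
Op 3: add_edge(F, A). Edges now: 3
Op 4: add_edge(B, D). Edges now: 4
Op 5: add_edge(B, A). Edges now: 5
Op 6: add_edge(F, B). Edges now: 6
Op 7: add_edge(B, E). Edges now: 7
Op 8: add_edge(F, E). Edges now: 8
Op 9: add_edge(C, D). Edges now: 9
Op 10: add_edge(C, B). Edges now: 10
Op 11: add_edge(A, D). Edges now: 11
Compute levels (Kahn BFS):
  sources (in-degree 0): C, F
  process C: level=0
    C->B: in-degree(B)=1, level(B)>=1
    C->D: in-degree(D)=3, level(D)>=1
  process F: level=0
    F->A: in-degree(A)=1, level(A)>=1
    F->B: in-degree(B)=0, level(B)=1, enqueue
    F->E: in-degree(E)=2, level(E)>=1
  process B: level=1
    B->A: in-degree(A)=0, level(A)=2, enqueue
    B->D: in-degree(D)=2, level(D)>=2
    B->E: in-degree(E)=1, level(E)>=2
  process A: level=2
    A->D: in-degree(D)=1, level(D)>=3
    A->E: in-degree(E)=0, level(E)=3, enqueue
  process E: level=3
    E->D: in-degree(D)=0, level(D)=4, enqueue
  process D: level=4
All levels: A:2, B:1, C:0, D:4, E:3, F:0
level(A) = 2

Answer: 2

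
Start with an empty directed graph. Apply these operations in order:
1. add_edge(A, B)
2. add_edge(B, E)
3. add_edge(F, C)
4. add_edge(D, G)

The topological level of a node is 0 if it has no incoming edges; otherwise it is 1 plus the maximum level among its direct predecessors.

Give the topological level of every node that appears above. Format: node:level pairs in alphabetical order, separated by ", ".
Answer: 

Op 1: add_edge(A, B). Edges now: 1
Op 2: add_edge(B, E). Edges now: 2
Op 3: add_edge(F, C). Edges now: 3
Op 4: add_edge(D, G). Edges now: 4
Compute levels (Kahn BFS):
  sources (in-degree 0): A, D, F
  process A: level=0
    A->B: in-degree(B)=0, level(B)=1, enqueue
  process D: level=0
    D->G: in-degree(G)=0, level(G)=1, enqueue
  process F: level=0
    F->C: in-degree(C)=0, level(C)=1, enqueue
  process B: level=1
    B->E: in-degree(E)=0, level(E)=2, enqueue
  process G: level=1
  process C: level=1
  process E: level=2
All levels: A:0, B:1, C:1, D:0, E:2, F:0, G:1

Answer: A:0, B:1, C:1, D:0, E:2, F:0, G:1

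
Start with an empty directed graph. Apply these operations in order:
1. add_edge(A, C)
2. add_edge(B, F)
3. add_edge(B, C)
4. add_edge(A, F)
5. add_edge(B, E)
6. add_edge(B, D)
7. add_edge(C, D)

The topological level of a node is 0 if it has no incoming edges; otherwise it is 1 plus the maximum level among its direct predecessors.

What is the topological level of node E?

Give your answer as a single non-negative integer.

Answer: 1

Derivation:
Op 1: add_edge(A, C). Edges now: 1
Op 2: add_edge(B, F). Edges now: 2
Op 3: add_edge(B, C). Edges now: 3
Op 4: add_edge(A, F). Edges now: 4
Op 5: add_edge(B, E). Edges now: 5
Op 6: add_edge(B, D). Edges now: 6
Op 7: add_edge(C, D). Edges now: 7
Compute levels (Kahn BFS):
  sources (in-degree 0): A, B
  process A: level=0
    A->C: in-degree(C)=1, level(C)>=1
    A->F: in-degree(F)=1, level(F)>=1
  process B: level=0
    B->C: in-degree(C)=0, level(C)=1, enqueue
    B->D: in-degree(D)=1, level(D)>=1
    B->E: in-degree(E)=0, level(E)=1, enqueue
    B->F: in-degree(F)=0, level(F)=1, enqueue
  process C: level=1
    C->D: in-degree(D)=0, level(D)=2, enqueue
  process E: level=1
  process F: level=1
  process D: level=2
All levels: A:0, B:0, C:1, D:2, E:1, F:1
level(E) = 1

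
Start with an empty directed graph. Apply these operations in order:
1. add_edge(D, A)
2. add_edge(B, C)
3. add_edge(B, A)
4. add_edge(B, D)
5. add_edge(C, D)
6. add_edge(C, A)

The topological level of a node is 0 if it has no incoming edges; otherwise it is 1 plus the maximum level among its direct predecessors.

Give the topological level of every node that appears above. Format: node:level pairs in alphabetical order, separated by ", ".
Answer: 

Answer: A:3, B:0, C:1, D:2

Derivation:
Op 1: add_edge(D, A). Edges now: 1
Op 2: add_edge(B, C). Edges now: 2
Op 3: add_edge(B, A). Edges now: 3
Op 4: add_edge(B, D). Edges now: 4
Op 5: add_edge(C, D). Edges now: 5
Op 6: add_edge(C, A). Edges now: 6
Compute levels (Kahn BFS):
  sources (in-degree 0): B
  process B: level=0
    B->A: in-degree(A)=2, level(A)>=1
    B->C: in-degree(C)=0, level(C)=1, enqueue
    B->D: in-degree(D)=1, level(D)>=1
  process C: level=1
    C->A: in-degree(A)=1, level(A)>=2
    C->D: in-degree(D)=0, level(D)=2, enqueue
  process D: level=2
    D->A: in-degree(A)=0, level(A)=3, enqueue
  process A: level=3
All levels: A:3, B:0, C:1, D:2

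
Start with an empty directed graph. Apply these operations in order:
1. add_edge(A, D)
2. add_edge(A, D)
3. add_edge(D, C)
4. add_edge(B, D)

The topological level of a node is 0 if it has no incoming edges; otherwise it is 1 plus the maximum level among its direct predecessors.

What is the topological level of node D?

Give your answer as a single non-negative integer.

Op 1: add_edge(A, D). Edges now: 1
Op 2: add_edge(A, D) (duplicate, no change). Edges now: 1
Op 3: add_edge(D, C). Edges now: 2
Op 4: add_edge(B, D). Edges now: 3
Compute levels (Kahn BFS):
  sources (in-degree 0): A, B
  process A: level=0
    A->D: in-degree(D)=1, level(D)>=1
  process B: level=0
    B->D: in-degree(D)=0, level(D)=1, enqueue
  process D: level=1
    D->C: in-degree(C)=0, level(C)=2, enqueue
  process C: level=2
All levels: A:0, B:0, C:2, D:1
level(D) = 1

Answer: 1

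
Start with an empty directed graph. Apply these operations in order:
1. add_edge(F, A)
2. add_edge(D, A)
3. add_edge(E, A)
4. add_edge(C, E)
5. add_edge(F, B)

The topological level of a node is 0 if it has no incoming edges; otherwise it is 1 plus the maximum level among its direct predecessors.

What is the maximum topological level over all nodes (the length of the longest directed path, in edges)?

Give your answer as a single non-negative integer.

Op 1: add_edge(F, A). Edges now: 1
Op 2: add_edge(D, A). Edges now: 2
Op 3: add_edge(E, A). Edges now: 3
Op 4: add_edge(C, E). Edges now: 4
Op 5: add_edge(F, B). Edges now: 5
Compute levels (Kahn BFS):
  sources (in-degree 0): C, D, F
  process C: level=0
    C->E: in-degree(E)=0, level(E)=1, enqueue
  process D: level=0
    D->A: in-degree(A)=2, level(A)>=1
  process F: level=0
    F->A: in-degree(A)=1, level(A)>=1
    F->B: in-degree(B)=0, level(B)=1, enqueue
  process E: level=1
    E->A: in-degree(A)=0, level(A)=2, enqueue
  process B: level=1
  process A: level=2
All levels: A:2, B:1, C:0, D:0, E:1, F:0
max level = 2

Answer: 2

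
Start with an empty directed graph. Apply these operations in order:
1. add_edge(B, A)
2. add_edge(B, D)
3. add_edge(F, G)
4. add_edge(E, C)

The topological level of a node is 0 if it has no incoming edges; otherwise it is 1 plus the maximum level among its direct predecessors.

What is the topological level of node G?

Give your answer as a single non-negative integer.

Answer: 1

Derivation:
Op 1: add_edge(B, A). Edges now: 1
Op 2: add_edge(B, D). Edges now: 2
Op 3: add_edge(F, G). Edges now: 3
Op 4: add_edge(E, C). Edges now: 4
Compute levels (Kahn BFS):
  sources (in-degree 0): B, E, F
  process B: level=0
    B->A: in-degree(A)=0, level(A)=1, enqueue
    B->D: in-degree(D)=0, level(D)=1, enqueue
  process E: level=0
    E->C: in-degree(C)=0, level(C)=1, enqueue
  process F: level=0
    F->G: in-degree(G)=0, level(G)=1, enqueue
  process A: level=1
  process D: level=1
  process C: level=1
  process G: level=1
All levels: A:1, B:0, C:1, D:1, E:0, F:0, G:1
level(G) = 1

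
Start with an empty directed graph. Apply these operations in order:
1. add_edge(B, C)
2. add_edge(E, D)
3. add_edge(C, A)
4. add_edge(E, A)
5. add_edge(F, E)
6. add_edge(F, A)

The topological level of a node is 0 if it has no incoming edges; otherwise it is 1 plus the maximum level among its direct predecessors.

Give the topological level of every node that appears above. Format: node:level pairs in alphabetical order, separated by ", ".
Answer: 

Answer: A:2, B:0, C:1, D:2, E:1, F:0

Derivation:
Op 1: add_edge(B, C). Edges now: 1
Op 2: add_edge(E, D). Edges now: 2
Op 3: add_edge(C, A). Edges now: 3
Op 4: add_edge(E, A). Edges now: 4
Op 5: add_edge(F, E). Edges now: 5
Op 6: add_edge(F, A). Edges now: 6
Compute levels (Kahn BFS):
  sources (in-degree 0): B, F
  process B: level=0
    B->C: in-degree(C)=0, level(C)=1, enqueue
  process F: level=0
    F->A: in-degree(A)=2, level(A)>=1
    F->E: in-degree(E)=0, level(E)=1, enqueue
  process C: level=1
    C->A: in-degree(A)=1, level(A)>=2
  process E: level=1
    E->A: in-degree(A)=0, level(A)=2, enqueue
    E->D: in-degree(D)=0, level(D)=2, enqueue
  process A: level=2
  process D: level=2
All levels: A:2, B:0, C:1, D:2, E:1, F:0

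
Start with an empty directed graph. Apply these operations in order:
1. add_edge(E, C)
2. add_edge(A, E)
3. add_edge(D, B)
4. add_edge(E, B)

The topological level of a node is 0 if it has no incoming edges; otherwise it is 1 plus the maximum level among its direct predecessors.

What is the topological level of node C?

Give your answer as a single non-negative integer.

Answer: 2

Derivation:
Op 1: add_edge(E, C). Edges now: 1
Op 2: add_edge(A, E). Edges now: 2
Op 3: add_edge(D, B). Edges now: 3
Op 4: add_edge(E, B). Edges now: 4
Compute levels (Kahn BFS):
  sources (in-degree 0): A, D
  process A: level=0
    A->E: in-degree(E)=0, level(E)=1, enqueue
  process D: level=0
    D->B: in-degree(B)=1, level(B)>=1
  process E: level=1
    E->B: in-degree(B)=0, level(B)=2, enqueue
    E->C: in-degree(C)=0, level(C)=2, enqueue
  process B: level=2
  process C: level=2
All levels: A:0, B:2, C:2, D:0, E:1
level(C) = 2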